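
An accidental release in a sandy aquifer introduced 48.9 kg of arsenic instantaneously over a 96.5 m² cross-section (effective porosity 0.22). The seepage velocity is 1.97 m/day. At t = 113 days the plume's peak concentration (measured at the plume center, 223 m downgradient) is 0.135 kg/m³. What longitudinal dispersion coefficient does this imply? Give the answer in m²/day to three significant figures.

0.205 m²/day

At the plume center C_max = M/(n_e·A·√(4πDt)), so D = M²/(4πt·(n_e·A·C_max)²).
n_e·A·C_max = 0.22 × 96.5 × 0.135 = 2.866 kg/m.
D = 48.9²/(4π × 113 × 2.866²) = 0.205 m²/day.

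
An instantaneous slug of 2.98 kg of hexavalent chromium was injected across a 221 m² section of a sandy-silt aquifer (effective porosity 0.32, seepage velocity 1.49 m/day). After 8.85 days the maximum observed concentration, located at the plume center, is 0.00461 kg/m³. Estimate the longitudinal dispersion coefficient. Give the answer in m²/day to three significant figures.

At the plume center C_max = M/(n_e·A·√(4πDt)), so D = M²/(4πt·(n_e·A·C_max)²).
n_e·A·C_max = 0.32 × 221 × 0.00461 = 0.3260 kg/m.
D = 2.98²/(4π × 8.85 × 0.3260²) = 0.751 m²/day.

0.751 m²/day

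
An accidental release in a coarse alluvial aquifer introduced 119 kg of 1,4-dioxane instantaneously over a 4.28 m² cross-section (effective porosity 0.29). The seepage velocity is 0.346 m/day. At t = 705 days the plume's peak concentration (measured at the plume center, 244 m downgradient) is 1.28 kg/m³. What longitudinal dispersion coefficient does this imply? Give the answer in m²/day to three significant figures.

At the plume center C_max = M/(n_e·A·√(4πDt)), so D = M²/(4πt·(n_e·A·C_max)²).
n_e·A·C_max = 0.29 × 4.28 × 1.28 = 1.589 kg/m.
D = 119²/(4π × 705 × 1.589²) = 0.633 m²/day.

0.633 m²/day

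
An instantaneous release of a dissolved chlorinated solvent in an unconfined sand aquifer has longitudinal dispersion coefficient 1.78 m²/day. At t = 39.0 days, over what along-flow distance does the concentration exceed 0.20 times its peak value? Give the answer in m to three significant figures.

The plume is Gaussian with σ = √(2Dt) = √(2 × 1.78 × 39.0) = 11.78 m.
C/C_peak = exp(−Δx²/(2σ²)) = 0.20 ⇒ Δx = σ·√(−2 ln 0.20) = 11.78 × 1.794 = 21.13 m.
Width = 2Δx = 42.3 m.

42.3 m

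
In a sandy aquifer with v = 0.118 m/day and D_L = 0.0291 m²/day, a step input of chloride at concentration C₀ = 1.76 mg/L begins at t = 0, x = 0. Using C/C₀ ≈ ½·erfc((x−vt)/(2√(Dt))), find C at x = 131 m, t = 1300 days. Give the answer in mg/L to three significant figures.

For a continuous step input, C/C₀ ≈ ½·erfc((x−vt)/(2√(Dt))).
vt = 0.118 × 1300 = 153.4 m and 2√(Dt) = 2√(0.0291 × 1300) = 12.30 m.
Argument (x−vt)/(2√(Dt)) = (131 − 153.4)/12.30 = -1.821; ½·erfc(-1.821) = 0.9950.
C = 1.76 × 0.9950 = 1.75 mg/L.

1.75 mg/L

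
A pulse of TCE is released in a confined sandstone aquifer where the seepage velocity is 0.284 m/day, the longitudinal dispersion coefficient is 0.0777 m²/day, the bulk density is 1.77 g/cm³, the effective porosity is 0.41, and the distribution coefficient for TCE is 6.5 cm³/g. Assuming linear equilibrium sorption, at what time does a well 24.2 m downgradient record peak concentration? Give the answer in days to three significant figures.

Retardation factor R = 1 + ρ_b·K_d/n = 1 + 1.77 × 6.5/0.41 = 29.06.
Sorption retards both mechanisms: v_R = v/R = 0.009773 m/day, D_R = D/R = 0.002674 m²/day.
Peak time from v_R²t² + 2D_R t − x² = 0: t = (√(D_R² + v_R²x²) − D_R)/v_R².
√(D_R² + v_R²x²) = √(0.002674² + 0.009773² × 24.2²) = 0.2365; v_R² = 9.551e-05.
t = (0.2365 − 0.002674)/9.551e-05 = 2450 days.

2450 days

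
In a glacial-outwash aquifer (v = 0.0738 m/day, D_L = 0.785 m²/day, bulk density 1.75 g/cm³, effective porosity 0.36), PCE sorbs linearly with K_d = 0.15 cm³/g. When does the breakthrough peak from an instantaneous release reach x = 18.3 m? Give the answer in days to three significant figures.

Retardation factor R = 1 + ρ_b·K_d/n = 1 + 1.75 × 0.15/0.36 = 1.729.
Sorption retards both mechanisms: v_R = v/R = 0.04268 m/day, D_R = D/R = 0.4540 m²/day.
Peak time from v_R²t² + 2D_R t − x² = 0: t = (√(D_R² + v_R²x²) − D_R)/v_R².
√(D_R² + v_R²x²) = √(0.4540² + 0.04268² × 18.3²) = 0.9034; v_R² = 0.001822.
t = (0.9034 − 0.4540)/0.001822 = 247 days.

247 days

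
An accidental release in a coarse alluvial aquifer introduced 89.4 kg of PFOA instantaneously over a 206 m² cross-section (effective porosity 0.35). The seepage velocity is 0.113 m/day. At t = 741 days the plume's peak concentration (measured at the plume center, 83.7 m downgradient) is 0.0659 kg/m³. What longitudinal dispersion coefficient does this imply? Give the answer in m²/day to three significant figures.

At the plume center C_max = M/(n_e·A·√(4πDt)), so D = M²/(4πt·(n_e·A·C_max)²).
n_e·A·C_max = 0.35 × 206 × 0.0659 = 4.751 kg/m.
D = 89.4²/(4π × 741 × 4.751²) = 0.0380 m²/day.

0.0380 m²/day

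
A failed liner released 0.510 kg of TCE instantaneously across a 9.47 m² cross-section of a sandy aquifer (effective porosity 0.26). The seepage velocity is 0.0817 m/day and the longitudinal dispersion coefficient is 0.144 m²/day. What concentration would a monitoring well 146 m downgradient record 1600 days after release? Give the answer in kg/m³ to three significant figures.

0.00299 kg/m³

For an instantaneous plane source, C(x,t) = M/(n_e·A·√(4πDt)) · exp(−(x−vt)²/(4Dt)), with n_e·A the pore (flow) area.
Plume center vt = 0.0817 × 1600 = 130.72 m, so the well at 146 m is 15.28 m downgradient of the peak.
√(4πDt) = 53.81 m, giving peak height M/(n_e·A·√(4πDt)) = 0.510/(0.26 × 9.47 × 53.81) = 0.003849 kg/m³.
(x−vt)²/(4Dt) = (15.28)²/(4 × 0.144 × 1600) = 0.2533; exp(−0.2533) = 0.7762.
C = 0.003849 × 0.7762 = 0.00299 kg/m³.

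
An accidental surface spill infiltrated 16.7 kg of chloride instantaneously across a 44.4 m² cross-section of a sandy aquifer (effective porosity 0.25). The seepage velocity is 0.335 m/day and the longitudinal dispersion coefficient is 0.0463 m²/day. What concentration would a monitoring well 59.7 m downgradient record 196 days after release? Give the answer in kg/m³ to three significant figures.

0.0530 kg/m³

For an instantaneous plane source, C(x,t) = M/(n_e·A·√(4πDt)) · exp(−(x−vt)²/(4Dt)), with n_e·A the pore (flow) area.
Plume center vt = 0.335 × 196 = 65.66 m, so the well at 59.7 m is 5.96 m upgradient of the peak.
√(4πDt) = 10.68 m, giving peak height M/(n_e·A·√(4πDt)) = 16.7/(0.25 × 44.4 × 10.68) = 0.1409 kg/m³.
(x−vt)²/(4Dt) = (-5.96)²/(4 × 0.0463 × 196) = 0.9786; exp(−0.9786) = 0.3758.
C = 0.1409 × 0.3758 = 0.0530 kg/m³.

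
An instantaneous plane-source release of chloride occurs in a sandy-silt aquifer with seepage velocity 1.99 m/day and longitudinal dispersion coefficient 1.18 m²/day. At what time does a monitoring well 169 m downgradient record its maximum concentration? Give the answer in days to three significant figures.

For the 1D instantaneous-source solution, setting ∂C/∂t = 0 at fixed x gives v²t² + 2Dt − x² = 0, so t = (√(D² + v²x²) − D)/v².
√(D² + v²x²) = √(1.18² + 1.99² × 169²) = 336.3; v² = 3.9601.
t = (336.3 − 1.18)/3.9601 = 84.6 days (vs. the pure-advection estimate x/v = 84.9 d).

84.6 days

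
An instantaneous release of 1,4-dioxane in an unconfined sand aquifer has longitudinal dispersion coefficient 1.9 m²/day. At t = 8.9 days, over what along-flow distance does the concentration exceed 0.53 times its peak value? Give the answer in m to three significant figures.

The plume is Gaussian with σ = √(2Dt) = √(2 × 1.9 × 8.9) = 5.815 m.
C/C_peak = exp(−Δx²/(2σ²)) = 0.53 ⇒ Δx = σ·√(−2 ln 0.53) = 5.815 × 1.127 = 6.554 m.
Width = 2Δx = 13.1 m.

13.1 m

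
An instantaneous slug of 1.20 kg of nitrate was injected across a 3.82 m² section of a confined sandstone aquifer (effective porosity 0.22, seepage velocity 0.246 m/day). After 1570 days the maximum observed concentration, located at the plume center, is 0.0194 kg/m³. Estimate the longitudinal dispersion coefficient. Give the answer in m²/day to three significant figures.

At the plume center C_max = M/(n_e·A·√(4πDt)), so D = M²/(4πt·(n_e·A·C_max)²).
n_e·A·C_max = 0.22 × 3.82 × 0.0194 = 0.01630 kg/m.
D = 1.20²/(4π × 1570 × 0.01630²) = 0.275 m²/day.

0.275 m²/day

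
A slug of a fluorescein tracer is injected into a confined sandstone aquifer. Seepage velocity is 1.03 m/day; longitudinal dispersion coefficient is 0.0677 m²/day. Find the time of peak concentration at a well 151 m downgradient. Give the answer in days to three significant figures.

147 days

For the 1D instantaneous-source solution, setting ∂C/∂t = 0 at fixed x gives v²t² + 2Dt − x² = 0, so t = (√(D² + v²x²) − D)/v².
√(D² + v²x²) = √(0.0677² + 1.03² × 151²) = 155.5; v² = 1.0609.
t = (155.5 − 0.0677)/1.0609 = 147 days (vs. the pure-advection estimate x/v = 147 d).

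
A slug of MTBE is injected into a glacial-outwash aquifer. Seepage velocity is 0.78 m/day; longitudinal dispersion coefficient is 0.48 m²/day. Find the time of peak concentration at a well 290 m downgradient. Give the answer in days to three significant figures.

For the 1D instantaneous-source solution, setting ∂C/∂t = 0 at fixed x gives v²t² + 2Dt − x² = 0, so t = (√(D² + v²x²) − D)/v².
√(D² + v²x²) = √(0.48² + 0.78² × 290²) = 226.2; v² = 0.6084.
t = (226.2 − 0.48)/0.6084 = 371 days (vs. the pure-advection estimate x/v = 372 d).

371 days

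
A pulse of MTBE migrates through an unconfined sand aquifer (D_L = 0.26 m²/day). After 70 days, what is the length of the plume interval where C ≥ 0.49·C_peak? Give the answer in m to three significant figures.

The plume is Gaussian with σ = √(2Dt) = √(2 × 0.26 × 70) = 6.033 m.
C/C_peak = exp(−Δx²/(2σ²)) = 0.49 ⇒ Δx = σ·√(−2 ln 0.49) = 6.033 × 1.194 = 7.203 m.
Width = 2Δx = 14.4 m.

14.4 m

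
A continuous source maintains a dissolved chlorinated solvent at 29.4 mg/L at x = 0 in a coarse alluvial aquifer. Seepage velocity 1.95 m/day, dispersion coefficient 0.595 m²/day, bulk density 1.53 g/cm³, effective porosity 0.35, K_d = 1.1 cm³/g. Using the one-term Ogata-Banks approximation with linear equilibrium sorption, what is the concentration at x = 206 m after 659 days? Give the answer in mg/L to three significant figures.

Retardation factor R = 1 + ρ_b·K_d/n = 1 + 1.53 × 1.1/0.35 = 5.809.
Sorption retards both mechanisms: v_R = v/R = 0.3357 m/day, D_R = D/R = 0.1024 m²/day.
v_R·t = 0.3357 × 659 = 221.2263 m; 2√(D_R t) = 16.43 m; argument = (206 − 221.2263)/16.43 = -0.9267.
C = C₀ × ½·erfc(-0.9267) = 29.4 × 0.9050 = 26.6 mg/L.

26.6 mg/L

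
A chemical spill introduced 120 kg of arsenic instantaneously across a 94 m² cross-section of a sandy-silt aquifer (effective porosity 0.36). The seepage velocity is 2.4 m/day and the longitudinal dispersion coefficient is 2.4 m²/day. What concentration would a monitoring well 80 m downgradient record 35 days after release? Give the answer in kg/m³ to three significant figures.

For an instantaneous plane source, C(x,t) = M/(n_e·A·√(4πDt)) · exp(−(x−vt)²/(4Dt)), with n_e·A the pore (flow) area.
Plume center vt = 2.4 × 35 = 84 m, so the well at 80 m is 4 m upgradient of the peak.
√(4πDt) = 32.49 m, giving peak height M/(n_e·A·√(4πDt)) = 120/(0.36 × 94 × 32.49) = 0.1091 kg/m³.
(x−vt)²/(4Dt) = (-4)²/(4 × 2.4 × 35) = 0.04762; exp(−0.04762) = 0.9535.
C = 0.1091 × 0.9535 = 0.104 kg/m³.

0.104 kg/m³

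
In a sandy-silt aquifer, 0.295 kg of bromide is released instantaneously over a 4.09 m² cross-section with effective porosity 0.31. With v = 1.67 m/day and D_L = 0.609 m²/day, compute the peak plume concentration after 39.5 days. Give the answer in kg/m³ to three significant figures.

0.0134 kg/m³

The peak of an instantaneous 1D plume sits at x = vt; there the Gaussian factor is 1 and C_max = M/(n_e·A·√(4πDt)), where n_e·A is the pore area the mass is dissolved in.
√(4πDt) = √(4π × 0.609 × 39.5) = 17.39 m, so C_max = 0.295/(0.31 × 4.09 × 17.39) = 0.0134 kg/m³.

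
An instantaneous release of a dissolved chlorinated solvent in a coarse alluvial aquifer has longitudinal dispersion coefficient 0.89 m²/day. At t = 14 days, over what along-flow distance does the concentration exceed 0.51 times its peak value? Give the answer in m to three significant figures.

11.6 m

The plume is Gaussian with σ = √(2Dt) = √(2 × 0.89 × 14) = 4.992 m.
C/C_peak = exp(−Δx²/(2σ²)) = 0.51 ⇒ Δx = σ·√(−2 ln 0.51) = 4.992 × 1.160 = 5.791 m.
Width = 2Δx = 11.6 m.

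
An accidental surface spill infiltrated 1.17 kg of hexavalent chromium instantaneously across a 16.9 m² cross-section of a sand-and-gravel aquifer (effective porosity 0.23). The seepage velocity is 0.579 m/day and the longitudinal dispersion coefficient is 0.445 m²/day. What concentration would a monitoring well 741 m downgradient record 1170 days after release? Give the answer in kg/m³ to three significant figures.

For an instantaneous plane source, C(x,t) = M/(n_e·A·√(4πDt)) · exp(−(x−vt)²/(4Dt)), with n_e·A the pore (flow) area.
Plume center vt = 0.579 × 1170 = 677.43 m, so the well at 741 m is 63.57 m downgradient of the peak.
√(4πDt) = 80.89 m, giving peak height M/(n_e·A·√(4πDt)) = 1.17/(0.23 × 16.9 × 80.89) = 0.003721 kg/m³.
(x−vt)²/(4Dt) = (63.57)²/(4 × 0.445 × 1170) = 1.940; exp(−1.940) = 0.1437.
C = 0.003721 × 0.1437 = 0.000535 kg/m³.

0.000535 kg/m³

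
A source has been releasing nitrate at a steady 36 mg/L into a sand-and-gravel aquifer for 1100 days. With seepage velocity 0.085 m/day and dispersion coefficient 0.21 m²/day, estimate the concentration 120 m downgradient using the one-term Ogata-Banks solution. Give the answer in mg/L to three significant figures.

For a continuous step input, C/C₀ ≈ ½·erfc((x−vt)/(2√(Dt))).
vt = 0.085 × 1100 = 93.5 m and 2√(Dt) = 2√(0.21 × 1100) = 30.40 m.
Argument (x−vt)/(2√(Dt)) = (120 − 93.5)/30.40 = 0.8717; ½·erfc(0.8717) = 0.1088.
C = 36 × 0.1088 = 3.92 mg/L.

3.92 mg/L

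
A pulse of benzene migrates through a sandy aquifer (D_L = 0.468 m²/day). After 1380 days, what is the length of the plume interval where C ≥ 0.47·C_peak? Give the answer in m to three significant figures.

The plume is Gaussian with σ = √(2Dt) = √(2 × 0.468 × 1380) = 35.94 m.
C/C_peak = exp(−Δx²/(2σ²)) = 0.47 ⇒ Δx = σ·√(−2 ln 0.47) = 35.94 × 1.229 = 44.17 m.
Width = 2Δx = 88.3 m.

88.3 m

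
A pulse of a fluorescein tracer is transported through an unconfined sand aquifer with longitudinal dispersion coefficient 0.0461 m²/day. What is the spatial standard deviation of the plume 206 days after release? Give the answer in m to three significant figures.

Dispersive spreading gives a Gaussian with σ² = 2Dt; advection only shifts the center.
σ = √(2 × 0.0461 × 206) = 4.36 m.

4.36 m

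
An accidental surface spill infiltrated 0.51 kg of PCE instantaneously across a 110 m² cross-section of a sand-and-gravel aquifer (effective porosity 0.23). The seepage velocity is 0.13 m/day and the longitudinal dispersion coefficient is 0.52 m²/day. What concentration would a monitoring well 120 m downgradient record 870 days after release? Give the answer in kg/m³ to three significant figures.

For an instantaneous plane source, C(x,t) = M/(n_e·A·√(4πDt)) · exp(−(x−vt)²/(4Dt)), with n_e·A the pore (flow) area.
Plume center vt = 0.13 × 870 = 113.1 m, so the well at 120 m is 6.9 m downgradient of the peak.
√(4πDt) = 75.40 m, giving peak height M/(n_e·A·√(4πDt)) = 0.51/(0.23 × 110 × 75.40) = 0.0002673 kg/m³.
(x−vt)²/(4Dt) = (6.9)²/(4 × 0.52 × 870) = 0.02631; exp(−0.02631) = 0.9740.
C = 0.0002673 × 0.9740 = 0.000260 kg/m³.

0.000260 kg/m³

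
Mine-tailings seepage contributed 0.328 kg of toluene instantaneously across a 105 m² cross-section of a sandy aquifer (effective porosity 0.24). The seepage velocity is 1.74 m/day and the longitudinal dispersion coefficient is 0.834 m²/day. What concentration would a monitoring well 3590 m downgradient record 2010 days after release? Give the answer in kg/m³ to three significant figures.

2.50e-05 kg/m³

For an instantaneous plane source, C(x,t) = M/(n_e·A·√(4πDt)) · exp(−(x−vt)²/(4Dt)), with n_e·A the pore (flow) area.
Plume center vt = 1.74 × 2010 = 3497.4 m, so the well at 3590 m is 92.6 m downgradient of the peak.
√(4πDt) = 145.1 m, giving peak height M/(n_e·A·√(4πDt)) = 0.328/(0.24 × 105 × 145.1) = 8.970e-05 kg/m³.
(x−vt)²/(4Dt) = (92.6)²/(4 × 0.834 × 2010) = 1.279; exp(−1.279) = 0.2783.
C = 8.970e-05 × 0.2783 = 2.50e-05 kg/m³.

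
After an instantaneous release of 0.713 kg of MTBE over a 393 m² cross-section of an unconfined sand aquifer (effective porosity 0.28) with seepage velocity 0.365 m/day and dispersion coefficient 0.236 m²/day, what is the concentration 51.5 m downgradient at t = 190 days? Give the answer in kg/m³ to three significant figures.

For an instantaneous plane source, C(x,t) = M/(n_e·A·√(4πDt)) · exp(−(x−vt)²/(4Dt)), with n_e·A the pore (flow) area.
Plume center vt = 0.365 × 190 = 69.35 m, so the well at 51.5 m is 17.85 m upgradient of the peak.
√(4πDt) = 23.74 m, giving peak height M/(n_e·A·√(4πDt)) = 0.713/(0.28 × 393 × 23.74) = 0.0002729 kg/m³.
(x−vt)²/(4Dt) = (-17.85)²/(4 × 0.236 × 190) = 1.776; exp(−1.776) = 0.1693.
C = 0.0002729 × 0.1693 = 4.62e-05 kg/m³.

4.62e-05 kg/m³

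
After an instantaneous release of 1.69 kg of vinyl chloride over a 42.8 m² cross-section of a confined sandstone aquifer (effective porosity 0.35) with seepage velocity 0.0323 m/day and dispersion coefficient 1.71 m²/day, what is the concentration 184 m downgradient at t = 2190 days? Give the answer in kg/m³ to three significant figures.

0.000221 kg/m³

For an instantaneous plane source, C(x,t) = M/(n_e·A·√(4πDt)) · exp(−(x−vt)²/(4Dt)), with n_e·A the pore (flow) area.
Plume center vt = 0.0323 × 2190 = 70.737 m, so the well at 184 m is 113.263 m downgradient of the peak.
√(4πDt) = 216.9 m, giving peak height M/(n_e·A·√(4πDt)) = 1.69/(0.35 × 42.8 × 216.9) = 0.0005201 kg/m³.
(x−vt)²/(4Dt) = (113.263)²/(4 × 1.71 × 2190) = 0.8564; exp(−0.8564) = 0.4247.
C = 0.0005201 × 0.4247 = 0.000221 kg/m³.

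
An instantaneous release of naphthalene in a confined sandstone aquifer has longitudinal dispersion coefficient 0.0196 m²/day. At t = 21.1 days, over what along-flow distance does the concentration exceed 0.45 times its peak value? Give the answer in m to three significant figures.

The plume is Gaussian with σ = √(2Dt) = √(2 × 0.0196 × 21.1) = 0.9095 m.
C/C_peak = exp(−Δx²/(2σ²)) = 0.45 ⇒ Δx = σ·√(−2 ln 0.45) = 0.9095 × 1.264 = 1.150 m.
Width = 2Δx = 2.30 m.

2.30 m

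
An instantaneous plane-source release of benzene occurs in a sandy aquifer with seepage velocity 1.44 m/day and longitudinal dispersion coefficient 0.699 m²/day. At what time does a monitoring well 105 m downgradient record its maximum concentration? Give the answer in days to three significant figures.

For the 1D instantaneous-source solution, setting ∂C/∂t = 0 at fixed x gives v²t² + 2Dt − x² = 0, so t = (√(D² + v²x²) − D)/v².
√(D² + v²x²) = √(0.699² + 1.44² × 105²) = 151.2; v² = 2.0736.
t = (151.2 − 0.699)/2.0736 = 72.6 days (vs. the pure-advection estimate x/v = 72.9 d).

72.6 days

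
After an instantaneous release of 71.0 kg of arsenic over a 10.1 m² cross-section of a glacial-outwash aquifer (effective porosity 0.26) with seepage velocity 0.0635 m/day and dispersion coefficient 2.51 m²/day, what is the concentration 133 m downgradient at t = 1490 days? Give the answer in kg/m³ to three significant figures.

0.113 kg/m³

For an instantaneous plane source, C(x,t) = M/(n_e·A·√(4πDt)) · exp(−(x−vt)²/(4Dt)), with n_e·A the pore (flow) area.
Plume center vt = 0.0635 × 1490 = 94.615 m, so the well at 133 m is 38.385 m downgradient of the peak.
√(4πDt) = 216.8 m, giving peak height M/(n_e·A·√(4πDt)) = 71.0/(0.26 × 10.1 × 216.8) = 0.1247 kg/m³.
(x−vt)²/(4Dt) = (38.385)²/(4 × 2.51 × 1490) = 0.09849; exp(−0.09849) = 0.9062.
C = 0.1247 × 0.9062 = 0.113 kg/m³.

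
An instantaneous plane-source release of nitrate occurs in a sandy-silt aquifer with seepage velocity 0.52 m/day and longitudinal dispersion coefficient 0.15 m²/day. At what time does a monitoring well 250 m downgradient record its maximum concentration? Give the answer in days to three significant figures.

For the 1D instantaneous-source solution, setting ∂C/∂t = 0 at fixed x gives v²t² + 2Dt − x² = 0, so t = (√(D² + v²x²) − D)/v².
√(D² + v²x²) = √(0.15² + 0.52² × 250²) = 130.0; v² = 0.2704.
t = (130.0 − 0.15)/0.2704 = 480 days (vs. the pure-advection estimate x/v = 481 d).

480 days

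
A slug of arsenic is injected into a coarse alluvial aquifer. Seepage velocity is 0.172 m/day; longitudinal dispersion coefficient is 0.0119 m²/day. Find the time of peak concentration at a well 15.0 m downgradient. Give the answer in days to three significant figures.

86.8 days

For the 1D instantaneous-source solution, setting ∂C/∂t = 0 at fixed x gives v²t² + 2Dt − x² = 0, so t = (√(D² + v²x²) − D)/v².
√(D² + v²x²) = √(0.0119² + 0.172² × 15.0²) = 2.580; v² = 0.029584.
t = (2.580 − 0.0119)/0.029584 = 86.8 days (vs. the pure-advection estimate x/v = 87.2 d).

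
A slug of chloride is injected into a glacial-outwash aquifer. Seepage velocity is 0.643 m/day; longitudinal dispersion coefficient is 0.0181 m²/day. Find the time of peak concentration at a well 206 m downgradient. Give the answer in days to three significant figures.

For the 1D instantaneous-source solution, setting ∂C/∂t = 0 at fixed x gives v²t² + 2Dt − x² = 0, so t = (√(D² + v²x²) − D)/v².
√(D² + v²x²) = √(0.0181² + 0.643² × 206²) = 132.5; v² = 0.413449.
t = (132.5 − 0.0181)/0.413449 = 320 days (vs. the pure-advection estimate x/v = 320 d).

320 days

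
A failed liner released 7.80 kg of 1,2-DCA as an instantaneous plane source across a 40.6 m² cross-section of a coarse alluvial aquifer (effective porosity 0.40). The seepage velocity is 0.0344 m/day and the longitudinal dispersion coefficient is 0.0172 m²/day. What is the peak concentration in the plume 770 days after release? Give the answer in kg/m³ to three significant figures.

The peak of an instantaneous 1D plume sits at x = vt; there the Gaussian factor is 1 and C_max = M/(n_e·A·√(4πDt)), where n_e·A is the pore area the mass is dissolved in.
√(4πDt) = √(4π × 0.0172 × 770) = 12.90 m, so C_max = 7.80/(0.40 × 40.6 × 12.90) = 0.0372 kg/m³.

0.0372 kg/m³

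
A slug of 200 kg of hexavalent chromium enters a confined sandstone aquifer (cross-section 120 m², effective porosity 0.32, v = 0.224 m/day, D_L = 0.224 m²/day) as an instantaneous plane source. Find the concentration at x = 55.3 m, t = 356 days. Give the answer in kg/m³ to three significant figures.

0.0253 kg/m³

For an instantaneous plane source, C(x,t) = M/(n_e·A·√(4πDt)) · exp(−(x−vt)²/(4Dt)), with n_e·A the pore (flow) area.
Plume center vt = 0.224 × 356 = 79.744 m, so the well at 55.3 m is 24.444 m upgradient of the peak.
√(4πDt) = 31.66 m, giving peak height M/(n_e·A·√(4πDt)) = 200/(0.32 × 120 × 31.66) = 0.1645 kg/m³.
(x−vt)²/(4Dt) = (-24.444)²/(4 × 0.224 × 356) = 1.873; exp(−1.873) = 0.1537.
C = 0.1645 × 0.1537 = 0.0253 kg/m³.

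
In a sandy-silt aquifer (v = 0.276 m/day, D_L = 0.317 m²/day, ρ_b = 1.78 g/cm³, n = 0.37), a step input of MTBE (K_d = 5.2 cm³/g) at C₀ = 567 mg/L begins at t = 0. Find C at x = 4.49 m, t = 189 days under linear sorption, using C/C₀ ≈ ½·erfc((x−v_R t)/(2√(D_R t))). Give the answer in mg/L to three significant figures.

Retardation factor R = 1 + ρ_b·K_d/n = 1 + 1.78 × 5.2/0.37 = 26.02.
Sorption retards both mechanisms: v_R = v/R = 0.01061 m/day, D_R = D/R = 0.01218 m²/day.
v_R·t = 0.01061 × 189 = 2.00529 m; 2√(D_R t) = 3.034 m; argument = (4.49 − 2.00529)/3.034 = 0.8190.
C = C₀ × ½·erfc(0.8190) = 567 × 0.1234 = 70.0 mg/L.

70.0 mg/L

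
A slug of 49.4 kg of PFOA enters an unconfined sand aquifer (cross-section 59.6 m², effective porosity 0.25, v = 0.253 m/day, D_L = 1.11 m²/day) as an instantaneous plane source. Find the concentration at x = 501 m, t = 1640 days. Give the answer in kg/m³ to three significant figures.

For an instantaneous plane source, C(x,t) = M/(n_e·A·√(4πDt)) · exp(−(x−vt)²/(4Dt)), with n_e·A the pore (flow) area.
Plume center vt = 0.253 × 1640 = 414.92 m, so the well at 501 m is 86.08 m downgradient of the peak.
√(4πDt) = 151.2 m, giving peak height M/(n_e·A·√(4πDt)) = 49.4/(0.25 × 59.6 × 151.2) = 0.02193 kg/m³.
(x−vt)²/(4Dt) = (86.08)²/(4 × 1.11 × 1640) = 1.018; exp(−1.018) = 0.3613.
C = 0.02193 × 0.3613 = 0.00792 kg/m³.

0.00792 kg/m³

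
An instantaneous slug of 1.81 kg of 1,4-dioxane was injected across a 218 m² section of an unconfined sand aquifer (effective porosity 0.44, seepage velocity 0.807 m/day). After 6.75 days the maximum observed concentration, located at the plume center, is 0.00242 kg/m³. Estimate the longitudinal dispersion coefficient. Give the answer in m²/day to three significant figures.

At the plume center C_max = M/(n_e·A·√(4πDt)), so D = M²/(4πt·(n_e·A·C_max)²).
n_e·A·C_max = 0.44 × 218 × 0.00242 = 0.2321 kg/m.
D = 1.81²/(4π × 6.75 × 0.2321²) = 0.717 m²/day.

0.717 m²/day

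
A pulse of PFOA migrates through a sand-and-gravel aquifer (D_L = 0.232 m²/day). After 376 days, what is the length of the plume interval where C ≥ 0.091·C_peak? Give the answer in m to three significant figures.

57.8 m

The plume is Gaussian with σ = √(2Dt) = √(2 × 0.232 × 376) = 13.21 m.
C/C_peak = exp(−Δx²/(2σ²)) = 0.091 ⇒ Δx = σ·√(−2 ln 0.091) = 13.21 × 2.189 = 28.92 m.
Width = 2Δx = 57.8 m.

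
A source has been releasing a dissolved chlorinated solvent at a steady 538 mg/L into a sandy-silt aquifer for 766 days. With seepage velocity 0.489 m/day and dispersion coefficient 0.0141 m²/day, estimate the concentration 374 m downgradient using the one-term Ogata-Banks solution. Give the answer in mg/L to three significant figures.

295 mg/L

For a continuous step input, C/C₀ ≈ ½·erfc((x−vt)/(2√(Dt))).
vt = 0.489 × 766 = 374.574 m and 2√(Dt) = 2√(0.0141 × 766) = 6.573 m.
Argument (x−vt)/(2√(Dt)) = (374 − 374.574)/6.573 = -0.08733; ½·erfc(-0.08733) = 0.5491.
C = 538 × 0.5491 = 295 mg/L.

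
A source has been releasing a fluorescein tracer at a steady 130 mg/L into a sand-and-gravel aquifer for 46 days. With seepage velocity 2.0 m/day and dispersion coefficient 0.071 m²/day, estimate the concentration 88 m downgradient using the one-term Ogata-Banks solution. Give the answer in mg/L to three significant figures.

For a continuous step input, C/C₀ ≈ ½·erfc((x−vt)/(2√(Dt))).
vt = 2.0 × 46 = 92 m and 2√(Dt) = 2√(0.071 × 46) = 3.614 m.
Argument (x−vt)/(2√(Dt)) = (88 − 92)/3.614 = -1.107; ½·erfc(-1.107) = 0.9413.
C = 130 × 0.9413 = 122 mg/L.

122 mg/L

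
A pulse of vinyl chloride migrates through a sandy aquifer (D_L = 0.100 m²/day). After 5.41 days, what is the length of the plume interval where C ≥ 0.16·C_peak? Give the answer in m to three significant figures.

The plume is Gaussian with σ = √(2Dt) = √(2 × 0.100 × 5.41) = 1.040 m.
C/C_peak = exp(−Δx²/(2σ²)) = 0.16 ⇒ Δx = σ·√(−2 ln 0.16) = 1.040 × 1.914 = 1.991 m.
Width = 2Δx = 3.98 m.

3.98 m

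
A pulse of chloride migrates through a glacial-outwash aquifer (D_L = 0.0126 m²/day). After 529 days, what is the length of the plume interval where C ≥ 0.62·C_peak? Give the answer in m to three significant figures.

7.14 m

The plume is Gaussian with σ = √(2Dt) = √(2 × 0.0126 × 529) = 3.651 m.
C/C_peak = exp(−Δx²/(2σ²)) = 0.62 ⇒ Δx = σ·√(−2 ln 0.62) = 3.651 × 0.9778 = 3.570 m.
Width = 2Δx = 7.14 m.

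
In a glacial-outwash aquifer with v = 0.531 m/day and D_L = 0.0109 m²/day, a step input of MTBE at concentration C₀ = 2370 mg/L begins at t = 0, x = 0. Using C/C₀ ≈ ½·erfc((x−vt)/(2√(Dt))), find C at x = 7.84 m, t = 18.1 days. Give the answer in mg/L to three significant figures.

2360 mg/L

For a continuous step input, C/C₀ ≈ ½·erfc((x−vt)/(2√(Dt))).
vt = 0.531 × 18.1 = 9.6111 m and 2√(Dt) = 2√(0.0109 × 18.1) = 0.8883 m.
Argument (x−vt)/(2√(Dt)) = (7.84 − 9.6111)/0.8883 = -1.994; ½·erfc(-1.994) = 0.9976.
C = 2370 × 0.9976 = 2360 mg/L.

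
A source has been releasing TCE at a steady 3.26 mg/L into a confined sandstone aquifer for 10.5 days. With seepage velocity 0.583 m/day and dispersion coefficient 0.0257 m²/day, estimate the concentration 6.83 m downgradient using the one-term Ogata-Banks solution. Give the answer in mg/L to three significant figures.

For a continuous step input, C/C₀ ≈ ½·erfc((x−vt)/(2√(Dt))).
vt = 0.583 × 10.5 = 6.1215 m and 2√(Dt) = 2√(0.0257 × 10.5) = 1.039 m.
Argument (x−vt)/(2√(Dt)) = (6.83 − 6.1215)/1.039 = 0.6819; ½·erfc(0.6819) = 0.1674.
C = 3.26 × 0.1674 = 0.546 mg/L.

0.546 mg/L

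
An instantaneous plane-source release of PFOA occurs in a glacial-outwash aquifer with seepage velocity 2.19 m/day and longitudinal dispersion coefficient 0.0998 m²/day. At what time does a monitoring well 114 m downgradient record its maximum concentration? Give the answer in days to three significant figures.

52.0 days

For the 1D instantaneous-source solution, setting ∂C/∂t = 0 at fixed x gives v²t² + 2Dt − x² = 0, so t = (√(D² + v²x²) − D)/v².
√(D² + v²x²) = √(0.0998² + 2.19² × 114²) = 249.7; v² = 4.7961.
t = (249.7 − 0.0998)/4.7961 = 52.0 days (vs. the pure-advection estimate x/v = 52.1 d).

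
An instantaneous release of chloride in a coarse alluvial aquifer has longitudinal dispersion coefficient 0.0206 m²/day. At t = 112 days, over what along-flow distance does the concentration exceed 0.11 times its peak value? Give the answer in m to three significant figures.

The plume is Gaussian with σ = √(2Dt) = √(2 × 0.0206 × 112) = 2.148 m.
C/C_peak = exp(−Δx²/(2σ²)) = 0.11 ⇒ Δx = σ·√(−2 ln 0.11) = 2.148 × 2.101 = 4.513 m.
Width = 2Δx = 9.03 m.

9.03 m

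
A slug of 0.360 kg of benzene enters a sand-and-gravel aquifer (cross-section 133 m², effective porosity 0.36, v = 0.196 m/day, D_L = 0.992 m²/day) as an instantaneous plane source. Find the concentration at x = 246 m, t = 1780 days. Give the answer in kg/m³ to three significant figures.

For an instantaneous plane source, C(x,t) = M/(n_e·A·√(4πDt)) · exp(−(x−vt)²/(4Dt)), with n_e·A the pore (flow) area.
Plume center vt = 0.196 × 1780 = 348.88 m, so the well at 246 m is 102.88 m upgradient of the peak.
√(4πDt) = 149.0 m, giving peak height M/(n_e·A·√(4πDt)) = 0.360/(0.36 × 133 × 149.0) = 5.046e-05 kg/m³.
(x−vt)²/(4Dt) = (-102.88)²/(4 × 0.992 × 1780) = 1.499; exp(−1.499) = 0.2234.
C = 5.046e-05 × 0.2234 = 1.13e-05 kg/m³.

1.13e-05 kg/m³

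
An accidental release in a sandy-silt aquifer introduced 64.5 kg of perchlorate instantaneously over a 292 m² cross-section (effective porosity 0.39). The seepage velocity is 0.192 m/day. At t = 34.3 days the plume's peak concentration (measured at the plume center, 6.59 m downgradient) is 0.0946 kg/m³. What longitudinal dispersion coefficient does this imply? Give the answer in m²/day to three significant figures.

At the plume center C_max = M/(n_e·A·√(4πDt)), so D = M²/(4πt·(n_e·A·C_max)²).
n_e·A·C_max = 0.39 × 292 × 0.0946 = 10.77 kg/m.
D = 64.5²/(4π × 34.3 × 10.77²) = 0.0832 m²/day.

0.0832 m²/day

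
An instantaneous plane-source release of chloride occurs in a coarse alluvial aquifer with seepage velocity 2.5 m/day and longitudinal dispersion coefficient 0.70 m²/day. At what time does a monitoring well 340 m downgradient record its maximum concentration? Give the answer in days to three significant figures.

For the 1D instantaneous-source solution, setting ∂C/∂t = 0 at fixed x gives v²t² + 2Dt − x² = 0, so t = (√(D² + v²x²) − D)/v².
√(D² + v²x²) = √(0.70² + 2.5² × 340²) = 850.0; v² = 6.25.
t = (850.0 − 0.70)/6.25 = 136 days (vs. the pure-advection estimate x/v = 136 d).

136 days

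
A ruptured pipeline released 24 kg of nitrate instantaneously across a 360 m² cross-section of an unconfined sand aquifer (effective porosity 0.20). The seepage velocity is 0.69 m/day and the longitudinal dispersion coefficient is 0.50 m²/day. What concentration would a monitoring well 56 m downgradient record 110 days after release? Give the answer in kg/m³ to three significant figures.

For an instantaneous plane source, C(x,t) = M/(n_e·A·√(4πDt)) · exp(−(x−vt)²/(4Dt)), with n_e·A the pore (flow) area.
Plume center vt = 0.69 × 110 = 75.9 m, so the well at 56 m is 19.9 m upgradient of the peak.
√(4πDt) = 26.29 m, giving peak height M/(n_e·A·√(4πDt)) = 24/(0.20 × 360 × 26.29) = 0.01268 kg/m³.
(x−vt)²/(4Dt) = (-19.9)²/(4 × 0.50 × 110) = 1.800; exp(−1.800) = 0.1653.
C = 0.01268 × 0.1653 = 0.00210 kg/m³.

0.00210 kg/m³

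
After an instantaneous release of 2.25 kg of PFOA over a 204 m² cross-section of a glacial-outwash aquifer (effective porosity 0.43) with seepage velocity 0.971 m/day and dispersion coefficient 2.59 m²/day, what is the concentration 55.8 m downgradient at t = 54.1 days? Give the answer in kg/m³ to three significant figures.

0.000600 kg/m³

For an instantaneous plane source, C(x,t) = M/(n_e·A·√(4πDt)) · exp(−(x−vt)²/(4Dt)), with n_e·A the pore (flow) area.
Plume center vt = 0.971 × 54.1 = 52.5311 m, so the well at 55.8 m is 3.2689 m downgradient of the peak.
√(4πDt) = 41.96 m, giving peak height M/(n_e·A·√(4πDt)) = 2.25/(0.43 × 204 × 41.96) = 0.0006113 kg/m³.
(x−vt)²/(4Dt) = (3.2689)²/(4 × 2.59 × 54.1) = 0.01907; exp(−0.01907) = 0.9811.
C = 0.0006113 × 0.9811 = 0.000600 kg/m³.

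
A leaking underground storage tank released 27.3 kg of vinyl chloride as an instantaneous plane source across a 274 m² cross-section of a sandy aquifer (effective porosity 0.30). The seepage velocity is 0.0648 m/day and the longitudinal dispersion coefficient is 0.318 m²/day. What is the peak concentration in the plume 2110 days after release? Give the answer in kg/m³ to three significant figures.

0.00362 kg/m³

The peak of an instantaneous 1D plume sits at x = vt; there the Gaussian factor is 1 and C_max = M/(n_e·A·√(4πDt)), where n_e·A is the pore area the mass is dissolved in.
√(4πDt) = √(4π × 0.318 × 2110) = 91.82 m, so C_max = 27.3/(0.30 × 274 × 91.82) = 0.00362 kg/m³.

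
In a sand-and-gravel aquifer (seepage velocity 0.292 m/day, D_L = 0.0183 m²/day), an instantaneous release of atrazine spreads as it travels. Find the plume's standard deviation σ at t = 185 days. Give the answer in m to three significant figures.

Dispersive spreading gives a Gaussian with σ² = 2Dt; advection only shifts the center.
σ = √(2 × 0.0183 × 185) = 2.60 m.

2.60 m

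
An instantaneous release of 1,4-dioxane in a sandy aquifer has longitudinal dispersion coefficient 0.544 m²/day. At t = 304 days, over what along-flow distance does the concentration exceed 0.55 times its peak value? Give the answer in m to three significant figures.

39.8 m

The plume is Gaussian with σ = √(2Dt) = √(2 × 0.544 × 304) = 18.19 m.
C/C_peak = exp(−Δx²/(2σ²)) = 0.55 ⇒ Δx = σ·√(−2 ln 0.55) = 18.19 × 1.093 = 19.88 m.
Width = 2Δx = 39.8 m.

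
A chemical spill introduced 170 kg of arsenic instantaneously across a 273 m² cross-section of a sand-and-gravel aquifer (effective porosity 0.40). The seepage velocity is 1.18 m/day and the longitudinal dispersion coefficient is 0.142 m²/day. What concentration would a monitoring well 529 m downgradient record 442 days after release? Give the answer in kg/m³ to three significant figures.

For an instantaneous plane source, C(x,t) = M/(n_e·A·√(4πDt)) · exp(−(x−vt)²/(4Dt)), with n_e·A the pore (flow) area.
Plume center vt = 1.18 × 442 = 521.56 m, so the well at 529 m is 7.44 m downgradient of the peak.
√(4πDt) = 28.08 m, giving peak height M/(n_e·A·√(4πDt)) = 170/(0.40 × 273 × 28.08) = 0.05544 kg/m³.
(x−vt)²/(4Dt) = (7.44)²/(4 × 0.142 × 442) = 0.2205; exp(−0.2205) = 0.8021.
C = 0.05544 × 0.8021 = 0.0445 kg/m³.

0.0445 kg/m³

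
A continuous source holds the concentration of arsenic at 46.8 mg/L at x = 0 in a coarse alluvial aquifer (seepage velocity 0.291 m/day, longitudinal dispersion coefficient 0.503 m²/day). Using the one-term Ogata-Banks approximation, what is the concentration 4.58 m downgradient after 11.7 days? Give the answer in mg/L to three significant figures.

17.1 mg/L

For a continuous step input, C/C₀ ≈ ½·erfc((x−vt)/(2√(Dt))).
vt = 0.291 × 11.7 = 3.4047 m and 2√(Dt) = 2√(0.503 × 11.7) = 4.852 m.
Argument (x−vt)/(2√(Dt)) = (4.58 − 3.4047)/4.852 = 0.2422; ½·erfc(0.2422) = 0.3660.
C = 46.8 × 0.3660 = 17.1 mg/L.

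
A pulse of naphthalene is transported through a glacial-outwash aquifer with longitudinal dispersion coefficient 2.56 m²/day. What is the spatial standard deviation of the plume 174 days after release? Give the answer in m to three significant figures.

Dispersive spreading gives a Gaussian with σ² = 2Dt; advection only shifts the center.
σ = √(2 × 2.56 × 174) = 29.8 m.

29.8 m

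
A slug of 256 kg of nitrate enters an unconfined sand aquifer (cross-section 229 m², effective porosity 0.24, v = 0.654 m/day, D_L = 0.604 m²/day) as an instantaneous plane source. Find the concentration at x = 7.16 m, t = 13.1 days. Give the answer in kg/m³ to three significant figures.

For an instantaneous plane source, C(x,t) = M/(n_e·A·√(4πDt)) · exp(−(x−vt)²/(4Dt)), with n_e·A the pore (flow) area.
Plume center vt = 0.654 × 13.1 = 8.5674 m, so the well at 7.16 m is 1.4074 m upgradient of the peak.
√(4πDt) = 9.971 m, giving peak height M/(n_e·A·√(4πDt)) = 256/(0.24 × 229 × 9.971) = 0.4671 kg/m³.
(x−vt)²/(4Dt) = (-1.4074)²/(4 × 0.604 × 13.1) = 0.06258; exp(−0.06258) = 0.9393.
C = 0.4671 × 0.9393 = 0.439 kg/m³.

0.439 kg/m³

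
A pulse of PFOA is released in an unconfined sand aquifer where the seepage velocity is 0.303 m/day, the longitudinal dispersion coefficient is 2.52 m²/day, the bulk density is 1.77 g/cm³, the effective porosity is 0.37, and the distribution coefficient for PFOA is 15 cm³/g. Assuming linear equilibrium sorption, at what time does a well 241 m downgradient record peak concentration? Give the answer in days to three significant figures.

Retardation factor R = 1 + ρ_b·K_d/n = 1 + 1.77 × 15/0.37 = 72.76.
Sorption retards both mechanisms: v_R = v/R = 0.004164 m/day, D_R = D/R = 0.03463 m²/day.
Peak time from v_R²t² + 2D_R t − x² = 0: t = (√(D_R² + v_R²x²) − D_R)/v_R².
√(D_R² + v_R²x²) = √(0.03463² + 0.004164² × 241²) = 1.004; v_R² = 1.734e-05.
t = (1.004 − 0.03463)/1.734e-05 = 55900 days.

55900 days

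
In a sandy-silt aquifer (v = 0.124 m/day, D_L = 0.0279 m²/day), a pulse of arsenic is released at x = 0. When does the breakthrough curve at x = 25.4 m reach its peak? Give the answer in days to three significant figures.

203 days

For the 1D instantaneous-source solution, setting ∂C/∂t = 0 at fixed x gives v²t² + 2Dt − x² = 0, so t = (√(D² + v²x²) − D)/v².
√(D² + v²x²) = √(0.0279² + 0.124² × 25.4²) = 3.150; v² = 0.015376.
t = (3.150 − 0.0279)/0.015376 = 203 days (vs. the pure-advection estimate x/v = 205 d).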